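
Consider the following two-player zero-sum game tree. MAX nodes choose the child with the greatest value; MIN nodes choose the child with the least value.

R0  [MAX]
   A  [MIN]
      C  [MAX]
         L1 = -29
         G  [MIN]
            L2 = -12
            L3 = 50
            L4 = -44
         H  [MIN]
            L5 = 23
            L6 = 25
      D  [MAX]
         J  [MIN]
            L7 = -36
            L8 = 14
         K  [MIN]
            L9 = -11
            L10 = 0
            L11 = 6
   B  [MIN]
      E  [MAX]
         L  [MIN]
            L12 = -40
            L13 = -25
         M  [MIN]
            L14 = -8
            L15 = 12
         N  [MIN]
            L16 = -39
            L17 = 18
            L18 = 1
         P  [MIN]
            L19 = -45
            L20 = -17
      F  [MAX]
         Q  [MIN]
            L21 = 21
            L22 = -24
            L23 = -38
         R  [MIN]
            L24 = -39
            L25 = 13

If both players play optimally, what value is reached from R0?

-11

G (MIN): min(-12, 50, -44) = -44
H (MIN): min(23, 25) = 23
C (MAX): max(-29, -44, 23) = 23
J (MIN): min(-36, 14) = -36
K (MIN): min(-11, 0, 6) = -11
D (MAX): max(-36, -11) = -11
A (MIN): min(23, -11) = -11
L (MIN): min(-40, -25) = -40
M (MIN): min(-8, 12) = -8
N (MIN): min(-39, 18, 1) = -39
P (MIN): min(-45, -17) = -45
E (MAX): max(-40, -8, -39, -45) = -8
Q (MIN): min(21, -24, -38) = -38
R (MIN): min(-39, 13) = -39
F (MAX): max(-38, -39) = -38
B (MIN): min(-8, -38) = -38
R0 (MAX): max(-11, -38) = -11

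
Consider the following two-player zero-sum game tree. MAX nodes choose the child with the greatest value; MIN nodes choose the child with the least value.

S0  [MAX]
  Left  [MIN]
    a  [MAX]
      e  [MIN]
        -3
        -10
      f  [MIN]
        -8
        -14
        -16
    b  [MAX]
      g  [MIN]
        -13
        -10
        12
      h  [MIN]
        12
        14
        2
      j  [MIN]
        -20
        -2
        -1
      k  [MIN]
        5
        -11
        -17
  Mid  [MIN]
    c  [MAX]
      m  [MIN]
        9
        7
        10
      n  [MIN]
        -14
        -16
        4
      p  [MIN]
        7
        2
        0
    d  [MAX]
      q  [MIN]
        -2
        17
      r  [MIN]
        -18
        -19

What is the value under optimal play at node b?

g (MIN): min(-13, -10, 12) = -13
h (MIN): min(12, 14, 2) = 2
j (MIN): min(-20, -2, -1) = -20
k (MIN): min(5, -11, -17) = -17
b (MAX): max(-13, 2, -20, -17) = 2

2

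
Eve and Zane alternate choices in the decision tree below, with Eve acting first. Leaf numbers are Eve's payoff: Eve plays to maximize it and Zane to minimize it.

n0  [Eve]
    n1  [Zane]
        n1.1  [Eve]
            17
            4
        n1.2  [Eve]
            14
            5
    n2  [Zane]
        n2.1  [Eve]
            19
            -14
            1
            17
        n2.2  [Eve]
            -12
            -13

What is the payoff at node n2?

-12

n2.1 (Eve): max(19, -14, 1, 17) = 19
n2.2 (Eve): max(-12, -13) = -12
n2 (Zane): min(19, -12) = -12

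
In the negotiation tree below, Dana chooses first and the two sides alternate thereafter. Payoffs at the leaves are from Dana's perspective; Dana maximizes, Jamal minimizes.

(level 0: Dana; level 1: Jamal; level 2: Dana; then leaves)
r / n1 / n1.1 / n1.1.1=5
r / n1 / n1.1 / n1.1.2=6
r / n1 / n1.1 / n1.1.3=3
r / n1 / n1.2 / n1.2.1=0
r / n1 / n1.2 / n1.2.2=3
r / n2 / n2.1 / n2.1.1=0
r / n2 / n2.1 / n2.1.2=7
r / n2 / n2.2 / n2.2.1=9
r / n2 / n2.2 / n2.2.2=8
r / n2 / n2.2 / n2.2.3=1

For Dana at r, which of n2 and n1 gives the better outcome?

n2

n2.1 (Dana): max(0, 7) = 7
n2.2 (Dana): max(9, 8, 1) = 9
n2 (Jamal): min(7, 9) = 7
n1.1 (Dana): max(5, 6, 3) = 6
n1.2 (Dana): max(0, 3) = 3
n1 (Jamal): min(6, 3) = 3
Dana prefers the higher value; n2=7, n1=3. n2 is better since 7 > 3.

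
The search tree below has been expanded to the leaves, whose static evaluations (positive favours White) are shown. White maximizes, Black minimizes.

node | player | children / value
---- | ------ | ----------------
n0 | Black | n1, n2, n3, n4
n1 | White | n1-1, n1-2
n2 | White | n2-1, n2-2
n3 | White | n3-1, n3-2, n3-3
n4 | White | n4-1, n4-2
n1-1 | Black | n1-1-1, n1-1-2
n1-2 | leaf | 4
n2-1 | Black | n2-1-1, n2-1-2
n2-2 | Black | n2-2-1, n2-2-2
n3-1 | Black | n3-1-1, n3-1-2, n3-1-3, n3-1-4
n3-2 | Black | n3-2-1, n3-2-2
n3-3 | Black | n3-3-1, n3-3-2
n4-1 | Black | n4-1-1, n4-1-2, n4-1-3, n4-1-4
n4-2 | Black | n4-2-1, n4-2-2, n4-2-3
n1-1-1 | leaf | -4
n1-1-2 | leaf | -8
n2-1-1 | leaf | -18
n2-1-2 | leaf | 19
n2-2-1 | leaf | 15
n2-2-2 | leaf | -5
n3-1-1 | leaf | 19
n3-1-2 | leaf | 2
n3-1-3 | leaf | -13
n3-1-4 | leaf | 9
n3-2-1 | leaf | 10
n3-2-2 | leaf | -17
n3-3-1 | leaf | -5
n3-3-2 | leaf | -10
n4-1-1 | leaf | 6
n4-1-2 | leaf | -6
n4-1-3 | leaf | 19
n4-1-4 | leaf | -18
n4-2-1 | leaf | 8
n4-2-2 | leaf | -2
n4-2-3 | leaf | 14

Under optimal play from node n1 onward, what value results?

n1-1 (Black): min(-4, -8) = -8
n1 (White): max(-8, 4) = 4

4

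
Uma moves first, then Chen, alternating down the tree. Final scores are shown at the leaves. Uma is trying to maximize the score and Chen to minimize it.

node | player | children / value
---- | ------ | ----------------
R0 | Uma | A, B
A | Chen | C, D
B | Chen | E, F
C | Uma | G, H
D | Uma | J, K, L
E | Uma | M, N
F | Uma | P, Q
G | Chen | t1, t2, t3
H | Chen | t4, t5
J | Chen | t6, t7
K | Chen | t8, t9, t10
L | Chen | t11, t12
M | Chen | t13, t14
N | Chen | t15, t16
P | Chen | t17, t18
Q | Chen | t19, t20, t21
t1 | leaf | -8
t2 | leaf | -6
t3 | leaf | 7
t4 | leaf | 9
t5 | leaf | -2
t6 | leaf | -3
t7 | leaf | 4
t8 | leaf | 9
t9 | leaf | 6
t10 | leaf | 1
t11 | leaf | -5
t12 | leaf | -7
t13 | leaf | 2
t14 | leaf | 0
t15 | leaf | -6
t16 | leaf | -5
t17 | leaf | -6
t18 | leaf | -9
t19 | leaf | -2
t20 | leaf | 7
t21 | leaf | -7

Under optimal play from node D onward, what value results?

J (Chen): min(-3, 4) = -3
K (Chen): min(9, 6, 1) = 1
L (Chen): min(-5, -7) = -7
D (Uma): max(-3, 1, -7) = 1

1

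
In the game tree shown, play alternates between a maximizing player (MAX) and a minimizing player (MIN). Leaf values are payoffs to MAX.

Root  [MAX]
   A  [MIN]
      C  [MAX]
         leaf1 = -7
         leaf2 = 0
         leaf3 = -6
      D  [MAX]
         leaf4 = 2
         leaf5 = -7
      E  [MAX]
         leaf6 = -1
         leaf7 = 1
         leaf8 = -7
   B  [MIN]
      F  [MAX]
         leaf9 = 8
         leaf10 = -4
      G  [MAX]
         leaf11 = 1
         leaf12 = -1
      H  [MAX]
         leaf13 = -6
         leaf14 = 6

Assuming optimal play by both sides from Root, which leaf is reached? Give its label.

leaf11

C (MAX): max(-7, 0, -6) = 0
D (MAX): max(2, -7) = 2
E (MAX): max(-1, 1, -7) = 1
A (MIN): min(0, 2, 1) = 0
F (MAX): max(8, -4) = 8
G (MAX): max(1, -1) = 1
H (MAX): max(-6, 6) = 6
B (MIN): min(8, 1, 6) = 1
Root (MAX): max(0, 1) = 1
At Root, MAX picks B (highest: 1).
At B, MIN picks G (lowest: 1).
At G, MAX picks leaf11 (highest: 1).
Terminal value 1.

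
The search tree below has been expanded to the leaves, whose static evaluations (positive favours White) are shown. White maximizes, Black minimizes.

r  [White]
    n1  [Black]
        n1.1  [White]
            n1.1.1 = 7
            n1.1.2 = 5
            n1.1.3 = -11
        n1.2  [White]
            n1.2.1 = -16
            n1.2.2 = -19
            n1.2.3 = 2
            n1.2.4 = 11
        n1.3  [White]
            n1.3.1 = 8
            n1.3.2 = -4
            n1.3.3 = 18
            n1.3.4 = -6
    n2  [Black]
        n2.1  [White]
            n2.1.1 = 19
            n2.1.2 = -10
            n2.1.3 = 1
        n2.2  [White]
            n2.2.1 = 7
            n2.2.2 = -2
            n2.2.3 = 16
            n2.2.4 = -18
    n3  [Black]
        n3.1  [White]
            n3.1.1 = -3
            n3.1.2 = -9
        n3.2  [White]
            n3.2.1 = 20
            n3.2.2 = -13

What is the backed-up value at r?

n1.1 (White): max(7, 5, -11) = 7
n1.2 (White): max(-16, -19, 2, 11) = 11
n1.3 (White): max(8, -4, 18, -6) = 18
n1 (Black): min(7, 11, 18) = 7
n2.1 (White): max(19, -10, 1) = 19
n2.2 (White): max(7, -2, 16, -18) = 16
n2 (Black): min(19, 16) = 16
n3.1 (White): max(-3, -9) = -3
n3.2 (White): max(20, -13) = 20
n3 (Black): min(-3, 20) = -3
r (White): max(7, 16, -3) = 16

16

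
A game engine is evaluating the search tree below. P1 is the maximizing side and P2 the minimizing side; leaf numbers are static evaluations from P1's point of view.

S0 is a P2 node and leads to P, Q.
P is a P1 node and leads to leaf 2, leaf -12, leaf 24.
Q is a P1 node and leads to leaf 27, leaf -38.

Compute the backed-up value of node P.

P (P1): max(2, -12, 24) = 24

24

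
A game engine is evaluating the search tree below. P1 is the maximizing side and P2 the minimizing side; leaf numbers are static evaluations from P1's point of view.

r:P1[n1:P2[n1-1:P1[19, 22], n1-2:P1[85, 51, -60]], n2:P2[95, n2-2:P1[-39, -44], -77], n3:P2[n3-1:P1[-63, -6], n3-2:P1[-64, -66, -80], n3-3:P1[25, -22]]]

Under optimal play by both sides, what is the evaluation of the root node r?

n1-1 (P1): max(19, 22) = 22
n1-2 (P1): max(85, 51, -60) = 85
n1 (P2): min(22, 85) = 22
n2-2 (P1): max(-39, -44) = -39
n2 (P2): min(95, -39, -77) = -77
n3-1 (P1): max(-63, -6) = -6
n3-2 (P1): max(-64, -66, -80) = -64
n3-3 (P1): max(25, -22) = 25
n3 (P2): min(-6, -64, 25) = -64
r (P1): max(22, -77, -64) = 22

22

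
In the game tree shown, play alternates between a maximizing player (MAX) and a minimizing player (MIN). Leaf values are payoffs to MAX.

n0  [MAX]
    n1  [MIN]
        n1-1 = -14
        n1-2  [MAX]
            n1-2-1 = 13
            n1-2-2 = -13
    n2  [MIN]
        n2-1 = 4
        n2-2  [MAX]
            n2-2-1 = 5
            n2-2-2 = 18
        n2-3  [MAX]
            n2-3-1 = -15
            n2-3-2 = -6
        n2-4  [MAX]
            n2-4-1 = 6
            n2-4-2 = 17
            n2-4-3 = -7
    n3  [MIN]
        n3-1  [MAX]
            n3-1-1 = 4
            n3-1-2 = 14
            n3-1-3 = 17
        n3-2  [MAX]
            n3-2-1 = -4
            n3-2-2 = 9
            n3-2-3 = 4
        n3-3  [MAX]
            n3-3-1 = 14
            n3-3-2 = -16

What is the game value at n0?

n1-2 (MAX): max(13, -13) = 13
n1 (MIN): min(-14, 13) = -14
n2-2 (MAX): max(5, 18) = 18
n2-3 (MAX): max(-15, -6) = -6
n2-4 (MAX): max(6, 17, -7) = 17
n2 (MIN): min(4, 18, -6, 17) = -6
n3-1 (MAX): max(4, 14, 17) = 17
n3-2 (MAX): max(-4, 9, 4) = 9
n3-3 (MAX): max(14, -16) = 14
n3 (MIN): min(17, 9, 14) = 9
n0 (MAX): max(-14, -6, 9) = 9

9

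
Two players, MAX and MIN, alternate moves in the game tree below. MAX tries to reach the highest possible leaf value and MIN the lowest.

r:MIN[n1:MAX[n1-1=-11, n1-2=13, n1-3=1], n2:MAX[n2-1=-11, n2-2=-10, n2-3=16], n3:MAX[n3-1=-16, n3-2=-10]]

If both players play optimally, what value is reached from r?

-10

n1 (MAX): max(-11, 13, 1) = 13
n2 (MAX): max(-11, -10, 16) = 16
n3 (MAX): max(-16, -10) = -10
r (MIN): min(13, 16, -10) = -10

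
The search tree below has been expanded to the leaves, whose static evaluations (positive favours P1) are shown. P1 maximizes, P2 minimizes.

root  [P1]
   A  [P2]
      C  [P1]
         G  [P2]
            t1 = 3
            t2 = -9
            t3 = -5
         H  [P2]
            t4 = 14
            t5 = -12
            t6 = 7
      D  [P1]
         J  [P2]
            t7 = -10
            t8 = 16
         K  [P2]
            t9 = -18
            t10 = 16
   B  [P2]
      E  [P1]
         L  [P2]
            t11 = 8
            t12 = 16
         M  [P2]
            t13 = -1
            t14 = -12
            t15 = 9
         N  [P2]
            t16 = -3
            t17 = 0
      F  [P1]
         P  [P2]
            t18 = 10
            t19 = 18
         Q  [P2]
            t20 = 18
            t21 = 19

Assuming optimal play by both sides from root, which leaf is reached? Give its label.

t11

G (P2): min(3, -9, -5) = -9
H (P2): min(14, -12, 7) = -12
C (P1): max(-9, -12) = -9
J (P2): min(-10, 16) = -10
K (P2): min(-18, 16) = -18
D (P1): max(-10, -18) = -10
A (P2): min(-9, -10) = -10
L (P2): min(8, 16) = 8
M (P2): min(-1, -12, 9) = -12
N (P2): min(-3, 0) = -3
E (P1): max(8, -12, -3) = 8
P (P2): min(10, 18) = 10
Q (P2): min(18, 19) = 18
F (P1): max(10, 18) = 18
B (P2): min(8, 18) = 8
root (P1): max(-10, 8) = 8
At root, P1 picks B (highest: 8).
At B, P2 picks E (lowest: 8).
At E, P1 picks L (highest: 8).
At L, P2 picks t11 (lowest: 8).
Terminal value 8.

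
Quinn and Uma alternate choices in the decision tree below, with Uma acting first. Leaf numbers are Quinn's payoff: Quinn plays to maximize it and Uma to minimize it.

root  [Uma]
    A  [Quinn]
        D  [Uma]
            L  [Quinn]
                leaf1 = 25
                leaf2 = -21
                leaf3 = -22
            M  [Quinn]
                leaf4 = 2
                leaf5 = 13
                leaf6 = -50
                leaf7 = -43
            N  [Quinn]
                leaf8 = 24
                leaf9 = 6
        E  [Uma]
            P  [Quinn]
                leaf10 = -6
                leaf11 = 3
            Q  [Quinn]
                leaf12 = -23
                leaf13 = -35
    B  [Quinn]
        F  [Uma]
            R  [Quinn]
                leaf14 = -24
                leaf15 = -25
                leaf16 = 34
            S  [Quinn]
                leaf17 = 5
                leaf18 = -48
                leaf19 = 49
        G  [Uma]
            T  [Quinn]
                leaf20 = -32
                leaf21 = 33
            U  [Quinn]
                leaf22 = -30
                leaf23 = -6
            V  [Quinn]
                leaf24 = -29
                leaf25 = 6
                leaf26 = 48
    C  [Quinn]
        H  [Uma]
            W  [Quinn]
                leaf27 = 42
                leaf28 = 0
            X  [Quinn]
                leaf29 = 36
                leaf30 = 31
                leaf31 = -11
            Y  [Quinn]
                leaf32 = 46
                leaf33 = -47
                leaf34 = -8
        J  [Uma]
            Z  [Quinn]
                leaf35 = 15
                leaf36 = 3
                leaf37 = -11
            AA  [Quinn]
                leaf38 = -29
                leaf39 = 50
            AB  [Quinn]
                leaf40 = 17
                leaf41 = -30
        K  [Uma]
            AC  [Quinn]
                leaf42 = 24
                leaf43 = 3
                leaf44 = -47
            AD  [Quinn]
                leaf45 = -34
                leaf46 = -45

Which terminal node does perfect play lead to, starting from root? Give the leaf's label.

leaf5

L (Quinn): max(25, -21, -22) = 25
M (Quinn): max(2, 13, -50, -43) = 13
N (Quinn): max(24, 6) = 24
D (Uma): min(25, 13, 24) = 13
P (Quinn): max(-6, 3) = 3
Q (Quinn): max(-23, -35) = -23
E (Uma): min(3, -23) = -23
A (Quinn): max(13, -23) = 13
R (Quinn): max(-24, -25, 34) = 34
S (Quinn): max(5, -48, 49) = 49
F (Uma): min(34, 49) = 34
T (Quinn): max(-32, 33) = 33
U (Quinn): max(-30, -6) = -6
V (Quinn): max(-29, 6, 48) = 48
G (Uma): min(33, -6, 48) = -6
B (Quinn): max(34, -6) = 34
W (Quinn): max(42, 0) = 42
X (Quinn): max(36, 31, -11) = 36
Y (Quinn): max(46, -47, -8) = 46
H (Uma): min(42, 36, 46) = 36
Z (Quinn): max(15, 3, -11) = 15
AA (Quinn): max(-29, 50) = 50
AB (Quinn): max(17, -30) = 17
J (Uma): min(15, 50, 17) = 15
AC (Quinn): max(24, 3, -47) = 24
AD (Quinn): max(-34, -45) = -34
K (Uma): min(24, -34) = -34
C (Quinn): max(36, 15, -34) = 36
root (Uma): min(13, 34, 36) = 13
At root, Uma picks A (lowest: 13).
At A, Quinn picks D (highest: 13).
At D, Uma picks M (lowest: 13).
At M, Quinn picks leaf5 (highest: 13).
Terminal value 13.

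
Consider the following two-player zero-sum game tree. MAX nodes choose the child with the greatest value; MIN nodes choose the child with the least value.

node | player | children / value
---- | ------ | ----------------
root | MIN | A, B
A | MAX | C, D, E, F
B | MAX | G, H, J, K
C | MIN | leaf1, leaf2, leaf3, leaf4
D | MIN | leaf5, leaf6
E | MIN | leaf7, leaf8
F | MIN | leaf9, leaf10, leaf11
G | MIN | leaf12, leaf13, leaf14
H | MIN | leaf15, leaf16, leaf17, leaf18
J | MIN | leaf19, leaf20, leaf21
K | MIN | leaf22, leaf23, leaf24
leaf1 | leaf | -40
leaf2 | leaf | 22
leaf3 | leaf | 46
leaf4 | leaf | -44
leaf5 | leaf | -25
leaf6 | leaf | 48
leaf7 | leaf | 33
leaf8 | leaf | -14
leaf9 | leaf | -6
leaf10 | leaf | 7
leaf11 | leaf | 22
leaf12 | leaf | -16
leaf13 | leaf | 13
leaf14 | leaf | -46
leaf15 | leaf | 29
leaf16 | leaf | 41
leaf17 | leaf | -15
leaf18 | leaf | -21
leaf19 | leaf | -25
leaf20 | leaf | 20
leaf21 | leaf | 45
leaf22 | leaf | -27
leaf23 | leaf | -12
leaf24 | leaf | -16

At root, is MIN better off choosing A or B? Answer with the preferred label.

C (MIN): min(-40, 22, 46, -44) = -44
D (MIN): min(-25, 48) = -25
E (MIN): min(33, -14) = -14
F (MIN): min(-6, 7, 22) = -6
A (MAX): max(-44, -25, -14, -6) = -6
G (MIN): min(-16, 13, -46) = -46
H (MIN): min(29, 41, -15, -21) = -21
J (MIN): min(-25, 20, 45) = -25
K (MIN): min(-27, -12, -16) = -27
B (MAX): max(-46, -21, -25, -27) = -21
MIN prefers the lower value; A=-6, B=-21. B is better since -21 < -6.

B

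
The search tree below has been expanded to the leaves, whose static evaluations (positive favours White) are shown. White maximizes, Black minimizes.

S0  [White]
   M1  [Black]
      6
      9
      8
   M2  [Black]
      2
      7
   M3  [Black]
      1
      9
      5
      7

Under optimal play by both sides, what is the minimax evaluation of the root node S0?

6

M1 (Black): min(6, 9, 8) = 6
M2 (Black): min(2, 7) = 2
M3 (Black): min(1, 9, 5, 7) = 1
S0 (White): max(6, 2, 1) = 6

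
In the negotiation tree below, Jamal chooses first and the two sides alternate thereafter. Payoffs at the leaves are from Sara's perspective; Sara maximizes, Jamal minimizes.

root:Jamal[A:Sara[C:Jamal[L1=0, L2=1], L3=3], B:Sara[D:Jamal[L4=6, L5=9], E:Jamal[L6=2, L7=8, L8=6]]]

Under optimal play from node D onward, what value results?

D (Jamal): min(6, 9) = 6

6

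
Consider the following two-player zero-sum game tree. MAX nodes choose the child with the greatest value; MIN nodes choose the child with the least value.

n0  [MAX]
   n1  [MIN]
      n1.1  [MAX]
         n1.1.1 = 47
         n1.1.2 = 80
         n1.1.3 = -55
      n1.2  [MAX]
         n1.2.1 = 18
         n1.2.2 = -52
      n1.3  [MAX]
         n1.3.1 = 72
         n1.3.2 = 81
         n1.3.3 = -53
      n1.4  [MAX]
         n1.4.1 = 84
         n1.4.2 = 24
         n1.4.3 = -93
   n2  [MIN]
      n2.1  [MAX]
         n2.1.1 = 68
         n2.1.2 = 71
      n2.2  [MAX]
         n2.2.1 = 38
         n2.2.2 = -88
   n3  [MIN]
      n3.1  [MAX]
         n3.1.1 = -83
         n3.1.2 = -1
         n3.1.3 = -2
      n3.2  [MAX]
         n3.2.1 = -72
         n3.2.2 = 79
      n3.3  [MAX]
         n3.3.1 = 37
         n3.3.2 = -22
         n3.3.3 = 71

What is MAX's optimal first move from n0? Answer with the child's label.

n1.1 (MAX): max(47, 80, -55) = 80
n1.2 (MAX): max(18, -52) = 18
n1.3 (MAX): max(72, 81, -53) = 81
n1.4 (MAX): max(84, 24, -93) = 84
n1 (MIN): min(80, 18, 81, 84) = 18
n2.1 (MAX): max(68, 71) = 71
n2.2 (MAX): max(38, -88) = 38
n2 (MIN): min(71, 38) = 38
n3.1 (MAX): max(-83, -1, -2) = -1
n3.2 (MAX): max(-72, 79) = 79
n3.3 (MAX): max(37, -22, 71) = 71
n3 (MIN): min(-1, 79, 71) = -1
n0 (MAX): max(18, 38, -1) = 38
MAX at n0 wants the highest of {n1=18, n2=38, n3=-1}, so chooses n2.

n2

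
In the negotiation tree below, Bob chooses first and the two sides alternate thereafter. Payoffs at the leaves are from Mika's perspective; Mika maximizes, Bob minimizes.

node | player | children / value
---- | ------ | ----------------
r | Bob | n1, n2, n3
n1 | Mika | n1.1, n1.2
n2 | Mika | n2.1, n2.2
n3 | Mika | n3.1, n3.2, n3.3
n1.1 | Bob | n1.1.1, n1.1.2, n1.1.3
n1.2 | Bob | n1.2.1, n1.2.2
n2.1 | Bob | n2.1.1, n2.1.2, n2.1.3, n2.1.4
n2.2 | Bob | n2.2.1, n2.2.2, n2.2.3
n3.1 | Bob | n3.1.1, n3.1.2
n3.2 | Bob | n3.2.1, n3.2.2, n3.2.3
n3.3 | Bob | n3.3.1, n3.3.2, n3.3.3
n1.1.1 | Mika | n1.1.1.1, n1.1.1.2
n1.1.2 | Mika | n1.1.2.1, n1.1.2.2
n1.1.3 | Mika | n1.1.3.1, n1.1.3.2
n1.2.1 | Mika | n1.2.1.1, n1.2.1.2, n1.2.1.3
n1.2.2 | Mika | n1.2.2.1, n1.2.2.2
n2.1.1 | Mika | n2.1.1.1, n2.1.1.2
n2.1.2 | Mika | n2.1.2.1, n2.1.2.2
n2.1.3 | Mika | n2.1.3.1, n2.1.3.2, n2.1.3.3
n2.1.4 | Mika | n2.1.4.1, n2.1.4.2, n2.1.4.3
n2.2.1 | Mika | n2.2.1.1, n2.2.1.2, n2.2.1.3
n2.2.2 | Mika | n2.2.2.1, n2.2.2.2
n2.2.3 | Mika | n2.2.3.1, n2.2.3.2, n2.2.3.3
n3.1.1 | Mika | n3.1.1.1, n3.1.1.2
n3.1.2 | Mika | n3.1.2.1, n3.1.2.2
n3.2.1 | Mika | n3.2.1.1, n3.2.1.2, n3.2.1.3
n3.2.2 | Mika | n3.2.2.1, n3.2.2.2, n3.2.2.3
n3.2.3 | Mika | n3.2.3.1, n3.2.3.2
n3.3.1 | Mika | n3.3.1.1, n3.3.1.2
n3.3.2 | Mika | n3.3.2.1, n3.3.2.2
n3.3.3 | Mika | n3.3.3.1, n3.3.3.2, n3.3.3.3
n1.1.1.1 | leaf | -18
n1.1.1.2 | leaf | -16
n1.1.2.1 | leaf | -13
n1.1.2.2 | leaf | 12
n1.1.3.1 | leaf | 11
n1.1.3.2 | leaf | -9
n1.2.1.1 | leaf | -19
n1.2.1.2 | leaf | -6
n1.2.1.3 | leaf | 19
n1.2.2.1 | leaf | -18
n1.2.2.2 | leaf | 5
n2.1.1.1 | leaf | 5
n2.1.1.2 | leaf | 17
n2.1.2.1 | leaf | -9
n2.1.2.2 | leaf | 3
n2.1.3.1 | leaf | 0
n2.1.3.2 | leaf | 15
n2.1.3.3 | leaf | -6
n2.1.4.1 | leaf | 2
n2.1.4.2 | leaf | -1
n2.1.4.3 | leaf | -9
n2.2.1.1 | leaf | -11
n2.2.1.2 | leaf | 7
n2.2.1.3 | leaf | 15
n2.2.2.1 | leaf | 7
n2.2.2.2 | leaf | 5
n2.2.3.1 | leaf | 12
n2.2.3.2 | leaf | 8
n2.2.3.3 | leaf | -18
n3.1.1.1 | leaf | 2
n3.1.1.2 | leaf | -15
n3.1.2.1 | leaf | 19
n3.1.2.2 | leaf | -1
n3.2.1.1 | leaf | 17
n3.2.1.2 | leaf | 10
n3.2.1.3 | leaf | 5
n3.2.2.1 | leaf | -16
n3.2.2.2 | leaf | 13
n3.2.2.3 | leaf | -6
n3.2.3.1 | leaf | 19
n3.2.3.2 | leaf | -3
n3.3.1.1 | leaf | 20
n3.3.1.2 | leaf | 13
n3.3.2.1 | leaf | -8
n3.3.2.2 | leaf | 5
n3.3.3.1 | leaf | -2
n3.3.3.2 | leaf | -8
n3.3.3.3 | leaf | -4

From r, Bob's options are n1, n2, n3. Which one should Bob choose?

n1

n1.1.1 (Mika): max(-18, -16) = -16
n1.1.2 (Mika): max(-13, 12) = 12
n1.1.3 (Mika): max(11, -9) = 11
n1.1 (Bob): min(-16, 12, 11) = -16
n1.2.1 (Mika): max(-19, -6, 19) = 19
n1.2.2 (Mika): max(-18, 5) = 5
n1.2 (Bob): min(19, 5) = 5
n1 (Mika): max(-16, 5) = 5
n2.1.1 (Mika): max(5, 17) = 17
n2.1.2 (Mika): max(-9, 3) = 3
n2.1.3 (Mika): max(0, 15, -6) = 15
n2.1.4 (Mika): max(2, -1, -9) = 2
n2.1 (Bob): min(17, 3, 15, 2) = 2
n2.2.1 (Mika): max(-11, 7, 15) = 15
n2.2.2 (Mika): max(7, 5) = 7
n2.2.3 (Mika): max(12, 8, -18) = 12
n2.2 (Bob): min(15, 7, 12) = 7
n2 (Mika): max(2, 7) = 7
n3.1.1 (Mika): max(2, -15) = 2
n3.1.2 (Mika): max(19, -1) = 19
n3.1 (Bob): min(2, 19) = 2
n3.2.1 (Mika): max(17, 10, 5) = 17
n3.2.2 (Mika): max(-16, 13, -6) = 13
n3.2.3 (Mika): max(19, -3) = 19
n3.2 (Bob): min(17, 13, 19) = 13
n3.3.1 (Mika): max(20, 13) = 20
n3.3.2 (Mika): max(-8, 5) = 5
n3.3.3 (Mika): max(-2, -8, -4) = -2
n3.3 (Bob): min(20, 5, -2) = -2
n3 (Mika): max(2, 13, -2) = 13
r (Bob): min(5, 7, 13) = 5
Bob at r wants the lowest of {n1=5, n2=7, n3=13}, so chooses n1.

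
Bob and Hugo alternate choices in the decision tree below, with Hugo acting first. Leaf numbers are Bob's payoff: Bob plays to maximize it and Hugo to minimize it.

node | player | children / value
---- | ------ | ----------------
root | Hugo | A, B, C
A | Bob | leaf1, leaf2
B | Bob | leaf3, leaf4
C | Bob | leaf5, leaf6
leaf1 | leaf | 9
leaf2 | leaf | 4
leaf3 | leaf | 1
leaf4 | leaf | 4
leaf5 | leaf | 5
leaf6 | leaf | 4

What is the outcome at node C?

C (Bob): max(5, 4) = 5

5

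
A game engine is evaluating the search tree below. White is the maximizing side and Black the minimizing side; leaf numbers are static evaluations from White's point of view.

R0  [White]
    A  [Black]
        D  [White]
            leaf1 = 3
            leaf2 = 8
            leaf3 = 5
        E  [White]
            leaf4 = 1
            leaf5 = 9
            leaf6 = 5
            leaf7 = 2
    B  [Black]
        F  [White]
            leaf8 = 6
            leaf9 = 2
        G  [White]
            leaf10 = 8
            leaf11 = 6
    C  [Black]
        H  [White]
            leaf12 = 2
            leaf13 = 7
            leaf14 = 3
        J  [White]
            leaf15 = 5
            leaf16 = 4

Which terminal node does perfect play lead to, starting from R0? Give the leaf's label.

D (White): max(3, 8, 5) = 8
E (White): max(1, 9, 5, 2) = 9
A (Black): min(8, 9) = 8
F (White): max(6, 2) = 6
G (White): max(8, 6) = 8
B (Black): min(6, 8) = 6
H (White): max(2, 7, 3) = 7
J (White): max(5, 4) = 5
C (Black): min(7, 5) = 5
R0 (White): max(8, 6, 5) = 8
At R0, White picks A (highest: 8).
At A, Black picks D (lowest: 8).
At D, White picks leaf2 (highest: 8).
Terminal value 8.

leaf2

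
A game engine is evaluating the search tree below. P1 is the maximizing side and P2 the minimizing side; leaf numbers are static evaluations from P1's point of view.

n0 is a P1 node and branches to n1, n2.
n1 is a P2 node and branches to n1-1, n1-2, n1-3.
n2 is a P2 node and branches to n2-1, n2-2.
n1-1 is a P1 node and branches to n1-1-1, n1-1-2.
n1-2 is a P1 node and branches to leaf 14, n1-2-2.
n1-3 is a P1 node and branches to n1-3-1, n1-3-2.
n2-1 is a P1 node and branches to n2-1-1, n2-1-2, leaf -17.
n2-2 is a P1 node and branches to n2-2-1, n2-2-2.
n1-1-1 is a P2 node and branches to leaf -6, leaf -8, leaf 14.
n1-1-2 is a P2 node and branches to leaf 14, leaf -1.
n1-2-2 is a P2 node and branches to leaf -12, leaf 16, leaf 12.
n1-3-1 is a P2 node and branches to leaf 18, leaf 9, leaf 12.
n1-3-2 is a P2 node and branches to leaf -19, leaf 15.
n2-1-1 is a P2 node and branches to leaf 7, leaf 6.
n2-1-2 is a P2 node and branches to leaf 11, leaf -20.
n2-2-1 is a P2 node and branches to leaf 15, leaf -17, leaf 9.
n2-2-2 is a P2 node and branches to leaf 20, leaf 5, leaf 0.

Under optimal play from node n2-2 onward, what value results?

n2-2-1 (P2): min(15, -17, 9) = -17
n2-2-2 (P2): min(20, 5, 0) = 0
n2-2 (P1): max(-17, 0) = 0

0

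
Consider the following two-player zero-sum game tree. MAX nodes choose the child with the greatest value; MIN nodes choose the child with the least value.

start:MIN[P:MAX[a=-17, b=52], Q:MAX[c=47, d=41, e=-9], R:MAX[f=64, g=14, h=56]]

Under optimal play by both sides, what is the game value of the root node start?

47

P (MAX): max(-17, 52) = 52
Q (MAX): max(47, 41, -9) = 47
R (MAX): max(64, 14, 56) = 64
start (MIN): min(52, 47, 64) = 47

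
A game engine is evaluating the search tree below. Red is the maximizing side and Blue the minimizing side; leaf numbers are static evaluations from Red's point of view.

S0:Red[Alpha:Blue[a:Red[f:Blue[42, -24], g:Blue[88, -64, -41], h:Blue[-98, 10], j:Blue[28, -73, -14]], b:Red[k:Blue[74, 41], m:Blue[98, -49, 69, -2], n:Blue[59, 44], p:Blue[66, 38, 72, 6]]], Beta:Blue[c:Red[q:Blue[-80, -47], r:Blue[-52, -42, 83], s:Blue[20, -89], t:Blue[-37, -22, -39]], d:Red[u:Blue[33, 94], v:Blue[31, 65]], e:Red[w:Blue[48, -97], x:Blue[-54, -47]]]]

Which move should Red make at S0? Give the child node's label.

Alpha

f (Blue): min(42, -24) = -24
g (Blue): min(88, -64, -41) = -64
h (Blue): min(-98, 10) = -98
j (Blue): min(28, -73, -14) = -73
a (Red): max(-24, -64, -98, -73) = -24
k (Blue): min(74, 41) = 41
m (Blue): min(98, -49, 69, -2) = -49
n (Blue): min(59, 44) = 44
p (Blue): min(66, 38, 72, 6) = 6
b (Red): max(41, -49, 44, 6) = 44
Alpha (Blue): min(-24, 44) = -24
q (Blue): min(-80, -47) = -80
r (Blue): min(-52, -42, 83) = -52
s (Blue): min(20, -89) = -89
t (Blue): min(-37, -22, -39) = -39
c (Red): max(-80, -52, -89, -39) = -39
u (Blue): min(33, 94) = 33
v (Blue): min(31, 65) = 31
d (Red): max(33, 31) = 33
w (Blue): min(48, -97) = -97
x (Blue): min(-54, -47) = -54
e (Red): max(-97, -54) = -54
Beta (Blue): min(-39, 33, -54) = -54
S0 (Red): max(-24, -54) = -24
Red at S0 wants the highest of {Alpha=-24, Beta=-54}, so chooses Alpha.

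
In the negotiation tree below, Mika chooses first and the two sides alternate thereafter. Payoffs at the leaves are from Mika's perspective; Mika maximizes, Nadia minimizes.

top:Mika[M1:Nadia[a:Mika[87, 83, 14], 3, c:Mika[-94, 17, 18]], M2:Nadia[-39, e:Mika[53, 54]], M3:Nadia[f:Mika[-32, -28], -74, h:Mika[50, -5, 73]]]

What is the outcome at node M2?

e (Mika): max(53, 54) = 54
M2 (Nadia): min(-39, 54) = -39

-39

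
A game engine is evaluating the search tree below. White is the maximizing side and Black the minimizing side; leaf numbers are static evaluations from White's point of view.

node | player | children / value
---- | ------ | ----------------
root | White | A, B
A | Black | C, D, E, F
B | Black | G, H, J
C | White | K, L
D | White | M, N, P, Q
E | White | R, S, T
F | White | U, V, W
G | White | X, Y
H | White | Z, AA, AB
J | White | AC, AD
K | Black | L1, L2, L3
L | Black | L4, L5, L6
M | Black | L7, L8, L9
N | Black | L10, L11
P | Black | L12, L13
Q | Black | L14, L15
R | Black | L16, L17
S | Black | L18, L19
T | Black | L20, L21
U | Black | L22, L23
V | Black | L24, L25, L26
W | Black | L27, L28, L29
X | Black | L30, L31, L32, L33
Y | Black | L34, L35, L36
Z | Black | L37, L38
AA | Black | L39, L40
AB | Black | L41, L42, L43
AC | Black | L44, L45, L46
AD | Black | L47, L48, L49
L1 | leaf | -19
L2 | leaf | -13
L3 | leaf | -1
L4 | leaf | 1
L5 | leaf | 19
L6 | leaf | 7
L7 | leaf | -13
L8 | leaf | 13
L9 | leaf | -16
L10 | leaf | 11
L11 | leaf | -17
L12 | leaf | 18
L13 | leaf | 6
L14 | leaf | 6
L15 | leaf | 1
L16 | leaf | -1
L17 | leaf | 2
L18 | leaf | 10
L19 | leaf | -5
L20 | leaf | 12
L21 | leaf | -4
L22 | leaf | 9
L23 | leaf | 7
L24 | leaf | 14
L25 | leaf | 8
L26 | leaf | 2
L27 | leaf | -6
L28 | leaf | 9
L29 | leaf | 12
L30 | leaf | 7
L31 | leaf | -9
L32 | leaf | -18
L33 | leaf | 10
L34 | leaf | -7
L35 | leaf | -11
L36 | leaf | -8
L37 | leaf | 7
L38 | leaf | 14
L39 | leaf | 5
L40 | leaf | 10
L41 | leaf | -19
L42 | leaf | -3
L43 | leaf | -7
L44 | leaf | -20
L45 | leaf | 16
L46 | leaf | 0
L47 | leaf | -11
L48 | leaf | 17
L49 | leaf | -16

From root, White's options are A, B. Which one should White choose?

K (Black): min(-19, -13, -1) = -19
L (Black): min(1, 19, 7) = 1
C (White): max(-19, 1) = 1
M (Black): min(-13, 13, -16) = -16
N (Black): min(11, -17) = -17
P (Black): min(18, 6) = 6
Q (Black): min(6, 1) = 1
D (White): max(-16, -17, 6, 1) = 6
R (Black): min(-1, 2) = -1
S (Black): min(10, -5) = -5
T (Black): min(12, -4) = -4
E (White): max(-1, -5, -4) = -1
U (Black): min(9, 7) = 7
V (Black): min(14, 8, 2) = 2
W (Black): min(-6, 9, 12) = -6
F (White): max(7, 2, -6) = 7
A (Black): min(1, 6, -1, 7) = -1
X (Black): min(7, -9, -18, 10) = -18
Y (Black): min(-7, -11, -8) = -11
G (White): max(-18, -11) = -11
Z (Black): min(7, 14) = 7
AA (Black): min(5, 10) = 5
AB (Black): min(-19, -3, -7) = -19
H (White): max(7, 5, -19) = 7
AC (Black): min(-20, 16, 0) = -20
AD (Black): min(-11, 17, -16) = -16
J (White): max(-20, -16) = -16
B (Black): min(-11, 7, -16) = -16
root (White): max(-1, -16) = -1
White at root wants the highest of {A=-1, B=-16}, so chooses A.

A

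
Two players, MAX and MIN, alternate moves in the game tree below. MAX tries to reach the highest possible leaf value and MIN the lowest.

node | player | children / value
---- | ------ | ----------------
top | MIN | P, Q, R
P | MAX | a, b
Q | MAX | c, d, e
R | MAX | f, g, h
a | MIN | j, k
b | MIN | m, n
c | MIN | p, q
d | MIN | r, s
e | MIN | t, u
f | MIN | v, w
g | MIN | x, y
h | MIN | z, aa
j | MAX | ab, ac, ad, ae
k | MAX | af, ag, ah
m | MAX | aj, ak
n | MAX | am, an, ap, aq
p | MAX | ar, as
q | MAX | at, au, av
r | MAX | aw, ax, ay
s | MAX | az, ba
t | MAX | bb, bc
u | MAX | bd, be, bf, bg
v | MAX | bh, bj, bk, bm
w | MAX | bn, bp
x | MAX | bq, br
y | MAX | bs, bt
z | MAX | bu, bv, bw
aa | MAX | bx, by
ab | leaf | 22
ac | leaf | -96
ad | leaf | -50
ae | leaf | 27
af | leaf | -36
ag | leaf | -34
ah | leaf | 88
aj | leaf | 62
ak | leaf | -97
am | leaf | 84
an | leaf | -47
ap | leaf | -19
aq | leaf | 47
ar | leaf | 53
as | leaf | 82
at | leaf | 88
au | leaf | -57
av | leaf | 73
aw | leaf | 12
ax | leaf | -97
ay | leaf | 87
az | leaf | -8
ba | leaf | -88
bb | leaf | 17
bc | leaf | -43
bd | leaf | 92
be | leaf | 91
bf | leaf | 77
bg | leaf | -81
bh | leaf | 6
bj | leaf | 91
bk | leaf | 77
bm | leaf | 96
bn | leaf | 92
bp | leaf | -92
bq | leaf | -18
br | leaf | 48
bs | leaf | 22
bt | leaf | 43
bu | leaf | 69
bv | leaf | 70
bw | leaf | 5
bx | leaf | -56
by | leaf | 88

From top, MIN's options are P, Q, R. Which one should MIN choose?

j (MAX): max(22, -96, -50, 27) = 27
k (MAX): max(-36, -34, 88) = 88
a (MIN): min(27, 88) = 27
m (MAX): max(62, -97) = 62
n (MAX): max(84, -47, -19, 47) = 84
b (MIN): min(62, 84) = 62
P (MAX): max(27, 62) = 62
p (MAX): max(53, 82) = 82
q (MAX): max(88, -57, 73) = 88
c (MIN): min(82, 88) = 82
r (MAX): max(12, -97, 87) = 87
s (MAX): max(-8, -88) = -8
d (MIN): min(87, -8) = -8
t (MAX): max(17, -43) = 17
u (MAX): max(92, 91, 77, -81) = 92
e (MIN): min(17, 92) = 17
Q (MAX): max(82, -8, 17) = 82
v (MAX): max(6, 91, 77, 96) = 96
w (MAX): max(92, -92) = 92
f (MIN): min(96, 92) = 92
x (MAX): max(-18, 48) = 48
y (MAX): max(22, 43) = 43
g (MIN): min(48, 43) = 43
z (MAX): max(69, 70, 5) = 70
aa (MAX): max(-56, 88) = 88
h (MIN): min(70, 88) = 70
R (MAX): max(92, 43, 70) = 92
top (MIN): min(62, 82, 92) = 62
MIN at top wants the lowest of {P=62, Q=82, R=92}, so chooses P.

P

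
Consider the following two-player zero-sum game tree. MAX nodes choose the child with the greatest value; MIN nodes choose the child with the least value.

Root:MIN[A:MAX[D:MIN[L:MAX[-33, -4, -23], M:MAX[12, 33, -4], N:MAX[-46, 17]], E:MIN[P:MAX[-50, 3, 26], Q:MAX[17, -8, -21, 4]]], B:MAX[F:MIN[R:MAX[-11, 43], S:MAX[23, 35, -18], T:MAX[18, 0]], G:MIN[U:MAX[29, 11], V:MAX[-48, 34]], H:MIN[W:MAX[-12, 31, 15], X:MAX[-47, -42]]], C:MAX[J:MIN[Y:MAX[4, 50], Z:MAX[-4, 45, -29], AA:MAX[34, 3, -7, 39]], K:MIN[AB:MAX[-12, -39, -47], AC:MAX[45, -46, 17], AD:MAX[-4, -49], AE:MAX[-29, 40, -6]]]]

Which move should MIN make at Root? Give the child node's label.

A

L (MAX): max(-33, -4, -23) = -4
M (MAX): max(12, 33, -4) = 33
N (MAX): max(-46, 17) = 17
D (MIN): min(-4, 33, 17) = -4
P (MAX): max(-50, 3, 26) = 26
Q (MAX): max(17, -8, -21, 4) = 17
E (MIN): min(26, 17) = 17
A (MAX): max(-4, 17) = 17
R (MAX): max(-11, 43) = 43
S (MAX): max(23, 35, -18) = 35
T (MAX): max(18, 0) = 18
F (MIN): min(43, 35, 18) = 18
U (MAX): max(29, 11) = 29
V (MAX): max(-48, 34) = 34
G (MIN): min(29, 34) = 29
W (MAX): max(-12, 31, 15) = 31
X (MAX): max(-47, -42) = -42
H (MIN): min(31, -42) = -42
B (MAX): max(18, 29, -42) = 29
Y (MAX): max(4, 50) = 50
Z (MAX): max(-4, 45, -29) = 45
AA (MAX): max(34, 3, -7, 39) = 39
J (MIN): min(50, 45, 39) = 39
AB (MAX): max(-12, -39, -47) = -12
AC (MAX): max(45, -46, 17) = 45
AD (MAX): max(-4, -49) = -4
AE (MAX): max(-29, 40, -6) = 40
K (MIN): min(-12, 45, -4, 40) = -12
C (MAX): max(39, -12) = 39
Root (MIN): min(17, 29, 39) = 17
MIN at Root wants the lowest of {A=17, B=29, C=39}, so chooses A.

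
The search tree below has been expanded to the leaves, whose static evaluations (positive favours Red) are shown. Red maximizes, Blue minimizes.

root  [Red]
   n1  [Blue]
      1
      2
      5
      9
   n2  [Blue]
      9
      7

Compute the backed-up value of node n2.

n2 (Blue): min(9, 7) = 7

7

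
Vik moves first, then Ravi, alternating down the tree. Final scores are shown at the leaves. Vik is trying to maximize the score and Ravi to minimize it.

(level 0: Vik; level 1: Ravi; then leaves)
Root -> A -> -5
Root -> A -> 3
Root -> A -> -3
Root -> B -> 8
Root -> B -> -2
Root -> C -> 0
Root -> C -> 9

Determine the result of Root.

A (Ravi): min(-5, 3, -3) = -5
B (Ravi): min(8, -2) = -2
C (Ravi): min(0, 9) = 0
Root (Vik): max(-5, -2, 0) = 0

0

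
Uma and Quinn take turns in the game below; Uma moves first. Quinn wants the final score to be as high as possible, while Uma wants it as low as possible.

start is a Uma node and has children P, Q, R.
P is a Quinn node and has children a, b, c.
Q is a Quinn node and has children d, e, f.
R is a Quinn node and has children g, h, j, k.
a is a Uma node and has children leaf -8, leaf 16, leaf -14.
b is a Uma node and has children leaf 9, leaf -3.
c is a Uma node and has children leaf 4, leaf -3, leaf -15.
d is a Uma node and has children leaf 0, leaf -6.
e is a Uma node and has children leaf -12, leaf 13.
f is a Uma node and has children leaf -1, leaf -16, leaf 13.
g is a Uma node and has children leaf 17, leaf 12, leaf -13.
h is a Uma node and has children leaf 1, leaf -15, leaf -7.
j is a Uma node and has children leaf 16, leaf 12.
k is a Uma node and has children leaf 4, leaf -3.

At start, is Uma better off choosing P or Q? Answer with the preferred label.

a (Uma): min(-8, 16, -14) = -14
b (Uma): min(9, -3) = -3
c (Uma): min(4, -3, -15) = -15
P (Quinn): max(-14, -3, -15) = -3
d (Uma): min(0, -6) = -6
e (Uma): min(-12, 13) = -12
f (Uma): min(-1, -16, 13) = -16
Q (Quinn): max(-6, -12, -16) = -6
Uma prefers the lower value; P=-3, Q=-6. Q is better since -6 < -3.

Q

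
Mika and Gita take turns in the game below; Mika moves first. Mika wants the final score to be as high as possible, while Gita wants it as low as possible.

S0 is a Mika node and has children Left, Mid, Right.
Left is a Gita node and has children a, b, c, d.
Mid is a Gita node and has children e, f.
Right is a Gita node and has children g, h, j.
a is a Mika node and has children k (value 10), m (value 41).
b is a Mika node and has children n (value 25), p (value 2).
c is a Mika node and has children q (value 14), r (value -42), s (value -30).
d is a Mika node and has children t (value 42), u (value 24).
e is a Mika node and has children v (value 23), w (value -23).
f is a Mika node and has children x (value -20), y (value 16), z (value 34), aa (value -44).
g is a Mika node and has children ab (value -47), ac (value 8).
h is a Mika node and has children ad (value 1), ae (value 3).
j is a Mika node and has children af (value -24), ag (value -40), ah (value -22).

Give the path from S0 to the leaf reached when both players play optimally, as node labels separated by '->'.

S0 -> Mid -> e -> v

a (Mika): max(10, 41) = 41
b (Mika): max(25, 2) = 25
c (Mika): max(14, -42, -30) = 14
d (Mika): max(42, 24) = 42
Left (Gita): min(41, 25, 14, 42) = 14
e (Mika): max(23, -23) = 23
f (Mika): max(-20, 16, 34, -44) = 34
Mid (Gita): min(23, 34) = 23
g (Mika): max(-47, 8) = 8
h (Mika): max(1, 3) = 3
j (Mika): max(-24, -40, -22) = -22
Right (Gita): min(8, 3, -22) = -22
S0 (Mika): max(14, 23, -22) = 23
At S0, Mika picks Mid (highest: 23).
At Mid, Gita picks e (lowest: 23).
At e, Mika picks v (highest: 23).
Terminal value 23.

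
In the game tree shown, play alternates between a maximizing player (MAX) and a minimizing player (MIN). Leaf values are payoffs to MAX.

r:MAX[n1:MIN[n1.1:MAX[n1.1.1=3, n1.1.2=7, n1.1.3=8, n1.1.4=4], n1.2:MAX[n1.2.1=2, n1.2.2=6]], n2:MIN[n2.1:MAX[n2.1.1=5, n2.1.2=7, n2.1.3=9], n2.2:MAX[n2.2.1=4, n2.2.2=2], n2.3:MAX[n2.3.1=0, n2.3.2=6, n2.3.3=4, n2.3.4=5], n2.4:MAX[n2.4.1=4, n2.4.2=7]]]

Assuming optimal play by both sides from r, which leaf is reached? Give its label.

n1.2.2

n1.1 (MAX): max(3, 7, 8, 4) = 8
n1.2 (MAX): max(2, 6) = 6
n1 (MIN): min(8, 6) = 6
n2.1 (MAX): max(5, 7, 9) = 9
n2.2 (MAX): max(4, 2) = 4
n2.3 (MAX): max(0, 6, 4, 5) = 6
n2.4 (MAX): max(4, 7) = 7
n2 (MIN): min(9, 4, 6, 7) = 4
r (MAX): max(6, 4) = 6
At r, MAX picks n1 (highest: 6).
At n1, MIN picks n1.2 (lowest: 6).
At n1.2, MAX picks n1.2.2 (highest: 6).
Terminal value 6.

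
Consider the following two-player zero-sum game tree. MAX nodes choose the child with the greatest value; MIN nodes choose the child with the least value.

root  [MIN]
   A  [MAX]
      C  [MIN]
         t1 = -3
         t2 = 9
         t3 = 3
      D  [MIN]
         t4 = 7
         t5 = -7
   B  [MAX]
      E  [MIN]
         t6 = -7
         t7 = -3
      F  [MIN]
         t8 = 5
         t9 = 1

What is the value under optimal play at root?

-3

C (MIN): min(-3, 9, 3) = -3
D (MIN): min(7, -7) = -7
A (MAX): max(-3, -7) = -3
E (MIN): min(-7, -3) = -7
F (MIN): min(5, 1) = 1
B (MAX): max(-7, 1) = 1
root (MIN): min(-3, 1) = -3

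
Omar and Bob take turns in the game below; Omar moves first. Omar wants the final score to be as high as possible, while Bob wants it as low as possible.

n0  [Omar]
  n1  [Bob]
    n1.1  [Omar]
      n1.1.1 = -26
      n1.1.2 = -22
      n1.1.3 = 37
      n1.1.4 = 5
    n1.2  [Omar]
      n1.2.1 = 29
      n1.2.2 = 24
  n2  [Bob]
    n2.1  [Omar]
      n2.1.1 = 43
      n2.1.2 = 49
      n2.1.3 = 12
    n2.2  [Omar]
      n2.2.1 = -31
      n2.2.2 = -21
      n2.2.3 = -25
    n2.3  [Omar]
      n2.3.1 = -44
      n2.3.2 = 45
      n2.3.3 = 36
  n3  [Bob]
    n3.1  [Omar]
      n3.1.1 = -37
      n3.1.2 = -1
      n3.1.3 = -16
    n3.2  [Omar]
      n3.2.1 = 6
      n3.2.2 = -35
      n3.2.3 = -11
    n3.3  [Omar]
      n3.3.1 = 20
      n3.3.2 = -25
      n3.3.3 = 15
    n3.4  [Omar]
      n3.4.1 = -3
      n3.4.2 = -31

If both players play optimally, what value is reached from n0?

29

n1.1 (Omar): max(-26, -22, 37, 5) = 37
n1.2 (Omar): max(29, 24) = 29
n1 (Bob): min(37, 29) = 29
n2.1 (Omar): max(43, 49, 12) = 49
n2.2 (Omar): max(-31, -21, -25) = -21
n2.3 (Omar): max(-44, 45, 36) = 45
n2 (Bob): min(49, -21, 45) = -21
n3.1 (Omar): max(-37, -1, -16) = -1
n3.2 (Omar): max(6, -35, -11) = 6
n3.3 (Omar): max(20, -25, 15) = 20
n3.4 (Omar): max(-3, -31) = -3
n3 (Bob): min(-1, 6, 20, -3) = -3
n0 (Omar): max(29, -21, -3) = 29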